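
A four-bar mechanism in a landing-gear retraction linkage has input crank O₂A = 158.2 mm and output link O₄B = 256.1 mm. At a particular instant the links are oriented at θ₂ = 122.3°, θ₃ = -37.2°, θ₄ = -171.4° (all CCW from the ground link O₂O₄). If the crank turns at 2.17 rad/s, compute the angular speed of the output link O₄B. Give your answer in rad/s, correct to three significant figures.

0.655

ω₂ = 2.17 rad/s
Differentiating the loop-closure r₂e^{iθ₂}+r₃e^{iθ₃}=r₁+r₄e^{iθ₄} gives r₂ω₂e^{iθ₂}+r₃ω₃e^{iθ₃}=r₄ω₄e^{iθ₄}.
Eliminating the other unknown: ω₄ = r₂ω₂ sin(θ₂−θ₃) / [r₄ sin(θ₄−θ₃)].
Numerator sine = +0.35021; denominator sine = -0.71691.
Result = 0.1582·2.17·(+0.35021) / (0.2561·(-0.71691)) = -0.65481 rad/s; magnitude 0.65481 rad/s.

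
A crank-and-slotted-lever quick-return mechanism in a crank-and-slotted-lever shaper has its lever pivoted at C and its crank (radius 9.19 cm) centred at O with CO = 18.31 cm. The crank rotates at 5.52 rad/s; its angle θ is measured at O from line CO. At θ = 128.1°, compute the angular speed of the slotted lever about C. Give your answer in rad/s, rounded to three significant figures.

ω = 5.52 rad/s
Crank pin A relative to C: A = (d + r cosθ, r sinθ); lever angle φ = atan2(r sinθ, d + r cosθ).
Differentiating tanφ: φ̇ = rω(d cosθ + r)/(d² + r² + 2dr cosθ).
d² + r² + 2dr cosθ = |CA|² = 0.0212056 m²;  d cosθ + r = -0.021079 m.
|ω_lever| = |0.0919·5.52·-0.021079| / 0.0212056 = 0.50427 rad/s.

0.504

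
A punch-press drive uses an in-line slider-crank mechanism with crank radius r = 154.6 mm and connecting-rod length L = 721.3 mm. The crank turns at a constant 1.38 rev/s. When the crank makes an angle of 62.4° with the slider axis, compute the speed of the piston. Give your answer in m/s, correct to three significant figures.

ω = 2π·1.38 = 8.671 rad/s
For an in-line slider-crank, x = r cosθ + √(L² − r² sin²θ), so v = −rω sinθ·[1 + r cosθ/√(L² − r² sin²θ)].
With r = 0.1546 m, L = 0.7213 m, θ = 62.4°: √(L² − r² sin²θ) = 0.70817 m.
v = −0.1546·8.671·0.88620·[1 + 0.1546·0.46330/0.70817] = -1.3081 m/s.
|v| = 1.3081 m/s.

1.31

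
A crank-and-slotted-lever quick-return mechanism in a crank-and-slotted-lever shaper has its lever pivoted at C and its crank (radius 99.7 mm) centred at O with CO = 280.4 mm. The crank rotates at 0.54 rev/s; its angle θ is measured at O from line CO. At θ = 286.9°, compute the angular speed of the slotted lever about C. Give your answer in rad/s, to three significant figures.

0.585

ω = 3.393 rad/s (from 0.54 rev/s).
Crank pin A relative to C: A = (d + r cosθ, r sinθ); lever angle φ = atan2(r sinθ, d + r cosθ).
Differentiating tanφ: φ̇ = rω(d cosθ + r)/(d² + r² + 2dr cosθ).
d² + r² + 2dr cosθ = |CA|² = 0.104818 m²;  d cosθ + r = +0.18121 m.
|ω_lever| = |0.0997·3.393·+0.18121| / 0.104818 = 0.58482 rad/s.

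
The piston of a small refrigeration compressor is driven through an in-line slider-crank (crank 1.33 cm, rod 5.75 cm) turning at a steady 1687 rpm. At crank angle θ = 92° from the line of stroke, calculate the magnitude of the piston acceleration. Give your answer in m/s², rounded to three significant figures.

ω = 2π·1687/60 = 176.7 rad/s
x(θ) = r cosθ + √(L² − r² sin²θ); with ω constant, a = ω²·d²x/dθ².
d²x/dθ² = −r cosθ − r²(cos2θ)/√u − r⁴ sin²2θ/(4u^{3/2}),  u = L² − r² sin²θ = 0.00312958 m².
Substituting r = 0.0133 m, L = 0.0575 m, θ = 92°: d²x/dθ² = +0.0036182 m.
a = ω²·d²x/dθ² = (176.7)²·(+0.0036182) = +112.92 m/s²;  |a| = 112.92 m/s².

113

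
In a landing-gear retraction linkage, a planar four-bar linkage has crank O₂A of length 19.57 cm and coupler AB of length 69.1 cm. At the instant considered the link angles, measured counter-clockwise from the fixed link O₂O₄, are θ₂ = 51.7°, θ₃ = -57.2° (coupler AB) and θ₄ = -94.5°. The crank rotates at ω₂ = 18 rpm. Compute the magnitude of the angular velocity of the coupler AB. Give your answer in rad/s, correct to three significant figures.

ω₂ = 1.885 rad/s (from 18 rpm).
Differentiating the loop-closure r₂e^{iθ₂}+r₃e^{iθ₃}=r₁+r₄e^{iθ₄} gives r₂ω₂e^{iθ₂}+r₃ω₃e^{iθ₃}=r₄ω₄e^{iθ₄}.
Eliminating the other unknown: ω₃ = r₂ω₂ sin(θ₄−θ₂) / [r₃ sin(θ₃−θ₄)].
Numerator sine = -0.55630; denominator sine = +0.60599.
Result = 0.1957·1.885·(-0.55630) / (0.691·(+0.60599)) = -0.49007 rad/s; magnitude 0.49007 rad/s.

0.490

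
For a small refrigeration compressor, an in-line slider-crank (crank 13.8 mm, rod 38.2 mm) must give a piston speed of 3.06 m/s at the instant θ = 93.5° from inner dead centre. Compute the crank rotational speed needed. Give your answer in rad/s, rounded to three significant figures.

For an in-line slider-crank, |v_piston| = rω|sinθ|·[1 + r cosθ/√(L² − r² sin²θ)].
With r = 0.0138 m, L = 0.0382 m, θ = 93.5°: the bracketed kinematic factor |dx/dθ| = 0.013449 m.
ω = v/|dx/dθ| = 3.06/0.013449 = 227.53 rad/s.

228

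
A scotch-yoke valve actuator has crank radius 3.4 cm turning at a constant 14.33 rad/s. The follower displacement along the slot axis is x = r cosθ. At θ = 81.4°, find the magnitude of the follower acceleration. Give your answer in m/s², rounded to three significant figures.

ω = 14.33 rad/s
x = r cosθ ⇒ ẍ = −rω² cosθ (ω constant).
|a| = rω²|cosθ| = 0.034·(14.33)²·|cos 81.4°| = 1.044 m/s².

1.04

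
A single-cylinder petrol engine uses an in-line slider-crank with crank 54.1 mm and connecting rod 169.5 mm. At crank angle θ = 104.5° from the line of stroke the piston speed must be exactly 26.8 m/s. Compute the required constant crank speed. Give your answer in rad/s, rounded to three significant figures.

For an in-line slider-crank, |v_piston| = rω|sinθ|·[1 + r cosθ/√(L² − r² sin²θ)].
With r = 0.0541 m, L = 0.1695 m, θ = 104.5°: the bracketed kinematic factor |dx/dθ| = 0.047976 m.
ω = v/|dx/dθ| = 26.8/0.047976 = 558.62 rad/s.

559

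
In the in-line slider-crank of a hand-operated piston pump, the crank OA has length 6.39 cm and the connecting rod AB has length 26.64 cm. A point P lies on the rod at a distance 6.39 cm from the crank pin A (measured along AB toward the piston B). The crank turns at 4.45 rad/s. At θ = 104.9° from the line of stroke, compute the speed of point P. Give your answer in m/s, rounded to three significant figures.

ω = 4.45 rad/s.  Crank-pin speed |V_A| = rω = 0.28436 m/s, perpendicular to OA.
Rod angle: sinφ = −(r/L) sinθ ⇒ φ = -13.403°; ω_rod = −rω cosθ/√(L²−r²sin²θ) = +0.28215 rad/s.
V_P = V_A + ω_rod × AP, with AP = 0.0639 m along the rod.
Components: V_Px = −rω sinθ − a·ω_rod·sinφ = -0.27061 m/s;  V_Py = rω cosθ + a·ω_rod·cosφ = -0.055579 m/s.
|V_P| = √(V_Px² + V_Py²) = 0.27626 m/s.

0.276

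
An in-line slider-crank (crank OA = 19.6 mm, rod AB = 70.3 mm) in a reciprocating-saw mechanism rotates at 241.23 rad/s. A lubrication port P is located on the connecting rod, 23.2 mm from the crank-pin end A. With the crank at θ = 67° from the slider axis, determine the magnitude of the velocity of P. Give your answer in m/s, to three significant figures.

ω = 241.2 rad/s.  Crank-pin speed |V_A| = rω = 4.7281 m/s, perpendicular to OA.
Rod angle: sinφ = −(r/L) sinθ ⇒ φ = -14.871°; ω_rod = −rω cosθ/√(L²−r²sin²θ) = -27.19 rad/s.
V_P = V_A + ω_rod × AP, with AP = 0.0232 m along the rod.
Components: V_Px = −rω sinθ − a·ω_rod·sinφ = -4.5141 m/s;  V_Py = rω cosθ + a·ω_rod·cosφ = +1.2377 m/s.
|V_P| = √(V_Px² + V_Py²) = 4.6808 m/s.

4.68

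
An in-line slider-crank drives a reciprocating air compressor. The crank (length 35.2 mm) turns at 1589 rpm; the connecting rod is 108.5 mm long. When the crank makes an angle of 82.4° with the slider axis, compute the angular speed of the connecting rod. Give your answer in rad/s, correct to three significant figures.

7.54

ω = 166.4 rad/s (converted from 1589 rpm).
The rod makes angle φ with the slider axis where L sinφ = r sinθ; differentiating, L cosφ·φ̇ = r ω cosθ.
L cosφ = √(L² − r² sin²θ) = 0.10274 m.
|ω_rod| = r ω |cosθ| / √(L² − r² sin²θ) = 0.0352·166.4·0.13226/0.10274 = 7.5402 rad/s.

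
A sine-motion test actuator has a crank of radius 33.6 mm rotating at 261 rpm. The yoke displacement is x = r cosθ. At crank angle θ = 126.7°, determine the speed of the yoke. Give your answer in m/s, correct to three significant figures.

ω = 27.33 rad/s (from 261 rpm).
x = r cosθ ⇒ ẋ = −rω sinθ.
|v| = rω|sinθ| = 0.0336·27.33·|sin 126.7°| = 0.73631 m/s.

0.736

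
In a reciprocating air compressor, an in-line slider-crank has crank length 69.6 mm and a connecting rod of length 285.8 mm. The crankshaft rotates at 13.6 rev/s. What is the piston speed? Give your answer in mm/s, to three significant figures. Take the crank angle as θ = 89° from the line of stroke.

5970

ω = 2π·13.6 = 85.45 rad/s
For an in-line slider-crank, x = r cosθ + √(L² − r² sin²θ), so v = −rω sinθ·[1 + r cosθ/√(L² − r² sin²θ)].
With r = 0.0696 m, L = 0.2858 m, θ = 89°: √(L² − r² sin²θ) = 0.2772 m.
v = −0.0696·85.45·0.99985·[1 + 0.0696·0.01745/0.2772] = -5.9726 m/s.
|v| = 5.9726 m/s = 5972.6 mm/s.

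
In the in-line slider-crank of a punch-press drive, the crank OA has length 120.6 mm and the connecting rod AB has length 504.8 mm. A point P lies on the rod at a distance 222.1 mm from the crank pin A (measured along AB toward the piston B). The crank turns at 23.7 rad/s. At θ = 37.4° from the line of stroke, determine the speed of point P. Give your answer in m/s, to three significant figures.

2.27

ω = 23.7 rad/s.  Crank-pin speed |V_A| = rω = 2.8582 m/s, perpendicular to OA.
Rod angle: sinφ = −(r/L) sinθ ⇒ φ = -8.343°; ω_rod = −rω cosθ/√(L²−r²sin²θ) = -4.5462 rad/s.
V_P = V_A + ω_rod × AP, with AP = 0.2221 m along the rod.
Components: V_Px = −rω sinθ − a·ω_rod·sinφ = -1.8825 m/s;  V_Py = rω cosθ + a·ω_rod·cosφ = +1.2716 m/s.
|V_P| = √(V_Px² + V_Py²) = 2.2718 m/s.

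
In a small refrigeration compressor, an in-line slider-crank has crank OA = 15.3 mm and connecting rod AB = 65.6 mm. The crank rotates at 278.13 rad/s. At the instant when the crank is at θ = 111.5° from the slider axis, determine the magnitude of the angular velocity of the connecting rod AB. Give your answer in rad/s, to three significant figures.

ω = 278.1 rad/s
The rod makes angle φ with the slider axis where L sinφ = r sinθ; differentiating, L cosφ·φ̇ = r ω cosθ.
L cosφ = √(L² − r² sin²θ) = 0.064037 m.
|ω_rod| = r ω |cosθ| / √(L² − r² sin²θ) = 0.0153·278.1·0.36650/0.064037 = 24.355 rad/s.

24.4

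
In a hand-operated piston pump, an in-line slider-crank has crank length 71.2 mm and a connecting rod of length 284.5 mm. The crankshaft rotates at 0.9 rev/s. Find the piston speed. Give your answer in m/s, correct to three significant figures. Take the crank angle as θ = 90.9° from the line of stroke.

0.401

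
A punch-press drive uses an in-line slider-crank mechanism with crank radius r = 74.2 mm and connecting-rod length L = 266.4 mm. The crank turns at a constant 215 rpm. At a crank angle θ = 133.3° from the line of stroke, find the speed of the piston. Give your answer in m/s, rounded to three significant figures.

ω = 2π·215/60 = 22.51 rad/s
For an in-line slider-crank, x = r cosθ + √(L² − r² sin²θ), so v = −rω sinθ·[1 + r cosθ/√(L² − r² sin²θ)].
With r = 0.0742 m, L = 0.2664 m, θ = 133.3°: √(L² − r² sin²θ) = 0.26087 m.
v = −0.0742·22.51·0.72777·[1 + 0.0742·-0.68582/0.26087] = -0.97864 m/s.
|v| = 0.97864 m/s.

0.979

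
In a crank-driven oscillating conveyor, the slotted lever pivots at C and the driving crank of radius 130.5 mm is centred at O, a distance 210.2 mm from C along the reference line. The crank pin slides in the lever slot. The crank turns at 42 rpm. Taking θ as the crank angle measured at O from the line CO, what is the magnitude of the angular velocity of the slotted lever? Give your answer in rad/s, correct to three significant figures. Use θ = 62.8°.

ω = 4.398 rad/s (from 42 rpm).
Crank pin A relative to C: A = (d + r cosθ, r sinθ); lever angle φ = atan2(r sinθ, d + r cosθ).
Differentiating tanφ: φ̇ = rω(d cosθ + r)/(d² + r² + 2dr cosθ).
d² + r² + 2dr cosθ = |CA|² = 0.0862917 m²;  d cosθ + r = +0.22658 m.
|ω_lever| = |0.1305·4.398·+0.22658| / 0.0862917 = 1.5071 rad/s.

1.51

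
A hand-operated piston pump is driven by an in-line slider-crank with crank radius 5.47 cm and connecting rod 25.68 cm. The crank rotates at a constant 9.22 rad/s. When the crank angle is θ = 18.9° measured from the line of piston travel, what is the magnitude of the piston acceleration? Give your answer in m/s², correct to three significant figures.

5.19

ω = 9.22 rad/s
x(θ) = r cosθ + √(L² − r² sin²θ); with ω constant, a = ω²·d²x/dθ².
d²x/dθ² = −r cosθ − r²(cos2θ)/√u − r⁴ sin²2θ/(4u^{3/2}),  u = L² − r² sin²θ = 0.0656323 m².
Substituting r = 0.0547 m, L = 0.2568 m, θ = 18.9°: d²x/dθ² = -0.061029 m.
a = ω²·d²x/dθ² = (9.22)²·(-0.061029) = -5.188 m/s²;  |a| = 5.188 m/s².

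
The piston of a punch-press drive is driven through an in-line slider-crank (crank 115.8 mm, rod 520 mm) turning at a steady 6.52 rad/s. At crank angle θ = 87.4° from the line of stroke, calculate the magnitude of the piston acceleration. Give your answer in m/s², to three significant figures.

ω = 6.52 rad/s
x(θ) = r cosθ + √(L² − r² sin²θ); with ω constant, a = ω²·d²x/dθ².
d²x/dθ² = −r cosθ − r²(cos2θ)/√u − r⁴ sin²2θ/(4u^{3/2}),  u = L² − r² sin²θ = 0.257018 m².
Substituting r = 0.1158 m, L = 0.52 m, θ = 87.4°: d²x/dθ² = +0.021086 m.
a = ω²·d²x/dθ² = (6.52)²·(+0.021086) = +0.89637 m/s²;  |a| = 0.89637 m/s².

0.896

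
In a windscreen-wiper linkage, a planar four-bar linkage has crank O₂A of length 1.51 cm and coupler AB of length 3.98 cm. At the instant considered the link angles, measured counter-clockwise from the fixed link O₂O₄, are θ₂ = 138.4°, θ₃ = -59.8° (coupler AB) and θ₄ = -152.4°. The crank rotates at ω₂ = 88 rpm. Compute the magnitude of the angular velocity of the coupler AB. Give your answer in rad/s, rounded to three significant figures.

ω₂ = 9.215 rad/s (from 88 rpm).
Differentiating the loop-closure r₂e^{iθ₂}+r₃e^{iθ₃}=r₁+r₄e^{iθ₄} gives r₂ω₂e^{iθ₂}+r₃ω₃e^{iθ₃}=r₄ω₄e^{iθ₄}.
Eliminating the other unknown: ω₃ = r₂ω₂ sin(θ₄−θ₂) / [r₃ sin(θ₃−θ₄)].
Numerator sine = +0.93483; denominator sine = +0.99897.
Result = 0.0151·9.215·(+0.93483) / (0.0398·(+0.99897)) = +3.2718 rad/s; magnitude 3.2718 rad/s.

3.27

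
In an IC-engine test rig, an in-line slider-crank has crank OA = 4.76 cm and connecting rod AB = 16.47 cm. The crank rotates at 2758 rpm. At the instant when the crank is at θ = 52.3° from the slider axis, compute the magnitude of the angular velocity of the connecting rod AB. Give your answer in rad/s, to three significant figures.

52.4

ω = 288.8 rad/s (converted from 2758 rpm).
The rod makes angle φ with the slider axis where L sinφ = r sinθ; differentiating, L cosφ·φ̇ = r ω cosθ.
L cosφ = √(L² − r² sin²θ) = 0.16034 m.
|ω_rod| = r ω |cosθ| / √(L² − r² sin²θ) = 0.0476·288.8·0.61153/0.16034 = 52.434 rad/s.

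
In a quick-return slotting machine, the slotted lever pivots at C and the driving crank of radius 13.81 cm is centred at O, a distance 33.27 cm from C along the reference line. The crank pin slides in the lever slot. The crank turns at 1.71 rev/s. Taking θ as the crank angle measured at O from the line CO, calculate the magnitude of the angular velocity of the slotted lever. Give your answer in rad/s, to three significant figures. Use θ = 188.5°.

7.29

ω = 10.74 rad/s (from 1.71 rev/s).
Crank pin A relative to C: A = (d + r cosθ, r sinθ); lever angle φ = atan2(r sinθ, d + r cosθ).
Differentiating tanφ: φ̇ = rω(d cosθ + r)/(d² + r² + 2dr cosθ).
d² + r² + 2dr cosθ = |CA|² = 0.0388785 m²;  d cosθ + r = -0.19095 m.
|ω_lever| = |0.1381·10.74·-0.19095| / 0.0388785 = 7.2874 rad/s.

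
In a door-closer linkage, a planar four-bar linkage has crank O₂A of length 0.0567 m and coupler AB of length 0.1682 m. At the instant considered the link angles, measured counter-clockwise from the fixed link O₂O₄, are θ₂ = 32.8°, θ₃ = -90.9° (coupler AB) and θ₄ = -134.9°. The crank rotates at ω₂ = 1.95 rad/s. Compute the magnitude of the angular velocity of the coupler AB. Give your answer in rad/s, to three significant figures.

ω₂ = 1.95 rad/s
Differentiating the loop-closure r₂e^{iθ₂}+r₃e^{iθ₃}=r₁+r₄e^{iθ₄} gives r₂ω₂e^{iθ₂}+r₃ω₃e^{iθ₃}=r₄ω₄e^{iθ₄}.
Eliminating the other unknown: ω₃ = r₂ω₂ sin(θ₄−θ₂) / [r₃ sin(θ₃−θ₄)].
Numerator sine = -0.21303; denominator sine = +0.69466.
Result = 0.0567·1.95·(-0.21303) / (0.1682·(+0.69466)) = -0.20159 rad/s; magnitude 0.20159 rad/s.

0.202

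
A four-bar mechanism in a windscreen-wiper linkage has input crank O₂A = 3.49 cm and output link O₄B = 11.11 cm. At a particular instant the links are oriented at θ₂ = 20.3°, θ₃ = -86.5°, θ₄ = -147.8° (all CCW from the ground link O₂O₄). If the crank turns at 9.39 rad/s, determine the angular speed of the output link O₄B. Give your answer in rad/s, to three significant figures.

3.22

ω₂ = 9.39 rad/s
Differentiating the loop-closure r₂e^{iθ₂}+r₃e^{iθ₃}=r₁+r₄e^{iθ₄} gives r₂ω₂e^{iθ₂}+r₃ω₃e^{iθ₃}=r₄ω₄e^{iθ₄}.
Eliminating the other unknown: ω₄ = r₂ω₂ sin(θ₂−θ₃) / [r₄ sin(θ₄−θ₃)].
Numerator sine = +0.95732; denominator sine = -0.87715.
Result = 0.0349·9.39·(+0.95732) / (0.1111·(-0.87715)) = -3.2193 rad/s; magnitude 3.2193 rad/s.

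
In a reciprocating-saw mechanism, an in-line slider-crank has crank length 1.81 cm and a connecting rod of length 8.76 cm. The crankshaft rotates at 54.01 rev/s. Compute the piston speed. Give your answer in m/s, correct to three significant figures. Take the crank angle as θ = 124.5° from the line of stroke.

ω = 2π·54 = 339.4 rad/s
For an in-line slider-crank, x = r cosθ + √(L² − r² sin²θ), so v = −rω sinθ·[1 + r cosθ/√(L² − r² sin²θ)].
With r = 0.0181 m, L = 0.0876 m, θ = 124.5°: √(L² − r² sin²θ) = 0.086321 m.
v = −0.0181·339.4·0.82413·[1 + 0.0181·-0.56641/0.086321] = -4.4608 m/s.
|v| = 4.4608 m/s.

4.46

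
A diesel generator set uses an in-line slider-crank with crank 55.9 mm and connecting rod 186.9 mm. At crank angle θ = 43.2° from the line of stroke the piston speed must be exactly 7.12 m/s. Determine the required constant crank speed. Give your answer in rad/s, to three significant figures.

For an in-line slider-crank, |v_piston| = rω|sinθ|·[1 + r cosθ/√(L² − r² sin²θ)].
With r = 0.0559 m, L = 0.1869 m, θ = 43.2°: the bracketed kinematic factor |dx/dθ| = 0.04679 m.
ω = v/|dx/dθ| = 7.12/0.04679 = 152.17 rad/s.

152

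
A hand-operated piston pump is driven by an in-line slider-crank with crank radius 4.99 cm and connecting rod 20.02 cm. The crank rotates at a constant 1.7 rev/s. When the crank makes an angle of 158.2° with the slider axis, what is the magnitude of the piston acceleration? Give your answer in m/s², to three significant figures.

4.24

ω = 2π·1.7 = 10.68 rad/s
x(θ) = r cosθ + √(L² − r² sin²θ); with ω constant, a = ω²·d²x/dθ².
d²x/dθ² = −r cosθ − r²(cos2θ)/√u − r⁴ sin²2θ/(4u^{3/2}),  u = L² − r² sin²θ = 0.0397366 m².
Substituting r = 0.0499 m, L = 0.2002 m, θ = 158.2°: d²x/dθ² = +0.037193 m.
a = ω²·d²x/dθ² = (10.68)²·(+0.037193) = +4.2434 m/s²;  |a| = 4.2434 m/s².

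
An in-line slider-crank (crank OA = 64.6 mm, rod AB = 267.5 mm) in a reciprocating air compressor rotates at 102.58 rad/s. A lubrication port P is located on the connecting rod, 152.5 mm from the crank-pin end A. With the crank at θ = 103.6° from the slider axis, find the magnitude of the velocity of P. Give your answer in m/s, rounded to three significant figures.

6.26

ω = 102.6 rad/s.  Crank-pin speed |V_A| = rω = 6.6267 m/s, perpendicular to OA.
Rod angle: sinφ = −(r/L) sinθ ⇒ φ = -13.575°; ω_rod = −rω cosθ/√(L²−r²sin²θ) = +5.9925 rad/s.
V_P = V_A + ω_rod × AP, with AP = 0.1525 m along the rod.
Components: V_Px = −rω sinθ − a·ω_rod·sinφ = -6.2264 m/s;  V_Py = rω cosθ + a·ω_rod·cosφ = -0.66988 m/s.
|V_P| = √(V_Px² + V_Py²) = 6.2623 m/s.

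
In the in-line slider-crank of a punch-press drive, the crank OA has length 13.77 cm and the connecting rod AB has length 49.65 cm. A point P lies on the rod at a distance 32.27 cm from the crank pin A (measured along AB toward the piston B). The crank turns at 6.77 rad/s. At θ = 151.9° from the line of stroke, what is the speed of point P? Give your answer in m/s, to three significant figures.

ω = 6.77 rad/s.  Crank-pin speed |V_A| = rω = 0.93223 m/s, perpendicular to OA.
Rod angle: sinφ = −(r/L) sinθ ⇒ φ = -7.506°; ω_rod = −rω cosθ/√(L²−r²sin²θ) = +1.6706 rad/s.
V_P = V_A + ω_rod × AP, with AP = 0.3227 m along the rod.
Components: V_Px = −rω sinθ − a·ω_rod·sinφ = -0.36867 m/s;  V_Py = rω cosθ + a·ω_rod·cosφ = -0.28786 m/s.
|V_P| = √(V_Px² + V_Py²) = 0.46774 m/s.

0.468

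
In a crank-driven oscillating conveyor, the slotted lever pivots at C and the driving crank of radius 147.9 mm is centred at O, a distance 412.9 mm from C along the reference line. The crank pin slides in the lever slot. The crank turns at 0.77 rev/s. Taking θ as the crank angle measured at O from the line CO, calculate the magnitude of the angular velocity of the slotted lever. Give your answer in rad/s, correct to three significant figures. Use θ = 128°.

ω = 4.838 rad/s (from 0.77 rev/s).
Crank pin A relative to C: A = (d + r cosθ, r sinθ); lever angle φ = atan2(r sinθ, d + r cosθ).
Differentiating tanφ: φ̇ = rω(d cosθ + r)/(d² + r² + 2dr cosθ).
d² + r² + 2dr cosθ = |CA|² = 0.117167 m²;  d cosθ + r = -0.10631 m.
|ω_lever| = |0.1479·4.838·-0.10631| / 0.117167 = 0.64923 rad/s.

0.649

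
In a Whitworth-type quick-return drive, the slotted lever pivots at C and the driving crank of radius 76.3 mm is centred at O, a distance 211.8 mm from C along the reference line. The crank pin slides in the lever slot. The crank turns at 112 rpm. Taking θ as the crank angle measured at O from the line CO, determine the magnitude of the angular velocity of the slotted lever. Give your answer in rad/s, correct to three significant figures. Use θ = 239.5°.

ω = 11.73 rad/s (from 112 rpm).
Crank pin A relative to C: A = (d + r cosθ, r sinθ); lever angle φ = atan2(r sinθ, d + r cosθ).
Differentiating tanφ: φ̇ = rω(d cosθ + r)/(d² + r² + 2dr cosθ).
d² + r² + 2dr cosθ = |CA|² = 0.0342769 m²;  d cosθ + r = -0.031197 m.
|ω_lever| = |0.0763·11.73·-0.031197| / 0.0342769 = 0.81447 rad/s.

0.814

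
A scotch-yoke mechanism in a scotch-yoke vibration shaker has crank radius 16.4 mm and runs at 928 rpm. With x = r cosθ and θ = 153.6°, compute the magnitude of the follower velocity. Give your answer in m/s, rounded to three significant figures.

0.709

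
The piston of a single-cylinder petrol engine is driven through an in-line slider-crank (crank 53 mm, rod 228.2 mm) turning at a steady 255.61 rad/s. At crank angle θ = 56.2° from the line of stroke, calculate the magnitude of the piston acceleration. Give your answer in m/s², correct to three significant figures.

1620

ω = 255.6 rad/s
x(θ) = r cosθ + √(L² − r² sin²θ); with ω constant, a = ω²·d²x/dθ².
d²x/dθ² = −r cosθ − r²(cos2θ)/√u − r⁴ sin²2θ/(4u^{3/2}),  u = L² − r² sin²θ = 0.0501355 m².
Substituting r = 0.053 m, L = 0.2282 m, θ = 56.2°: d²x/dθ² = -0.024853 m.
a = ω²·d²x/dθ² = (255.6)²·(-0.024853) = -1623.8 m/s²;  |a| = 1623.8 m/s².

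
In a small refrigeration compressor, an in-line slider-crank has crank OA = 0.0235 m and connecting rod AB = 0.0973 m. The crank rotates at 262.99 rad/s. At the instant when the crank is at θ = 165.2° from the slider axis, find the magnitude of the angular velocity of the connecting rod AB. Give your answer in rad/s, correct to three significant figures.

ω = 263 rad/s
The rod makes angle φ with the slider axis where L sinφ = r sinθ; differentiating, L cosφ·φ̇ = r ω cosθ.
L cosφ = √(L² − r² sin²θ) = 0.097115 m.
|ω_rod| = r ω |cosθ| / √(L² − r² sin²θ) = 0.0235·263·0.96682/0.097115 = 61.528 rad/s.

61.5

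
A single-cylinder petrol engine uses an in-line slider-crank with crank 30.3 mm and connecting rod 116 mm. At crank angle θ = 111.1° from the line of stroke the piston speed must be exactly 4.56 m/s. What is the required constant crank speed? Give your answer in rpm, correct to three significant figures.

1710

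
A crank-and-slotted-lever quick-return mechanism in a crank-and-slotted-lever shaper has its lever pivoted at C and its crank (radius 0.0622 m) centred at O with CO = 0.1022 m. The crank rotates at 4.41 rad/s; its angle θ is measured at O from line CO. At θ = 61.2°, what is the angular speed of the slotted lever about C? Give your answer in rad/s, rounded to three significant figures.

1.50

ω = 4.41 rad/s
Crank pin A relative to C: A = (d + r cosθ, r sinθ); lever angle φ = atan2(r sinθ, d + r cosθ).
Differentiating tanφ: φ̇ = rω(d cosθ + r)/(d² + r² + 2dr cosθ).
d² + r² + 2dr cosθ = |CA|² = 0.0204385 m²;  d cosθ + r = +0.11144 m.
|ω_lever| = |0.0622·4.41·+0.11144| / 0.0204385 = 1.4956 rad/s.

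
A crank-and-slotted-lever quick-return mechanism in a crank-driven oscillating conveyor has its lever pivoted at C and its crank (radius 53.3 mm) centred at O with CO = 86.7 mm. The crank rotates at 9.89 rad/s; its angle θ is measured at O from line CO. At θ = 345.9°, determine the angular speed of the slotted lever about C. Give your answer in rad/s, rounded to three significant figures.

ω = 9.89 rad/s
Crank pin A relative to C: A = (d + r cosθ, r sinθ); lever angle φ = atan2(r sinθ, d + r cosθ).
Differentiating tanφ: φ̇ = rω(d cosθ + r)/(d² + r² + 2dr cosθ).
d² + r² + 2dr cosθ = |CA|² = 0.0193216 m²;  d cosθ + r = +0.13739 m.
|ω_lever| = |0.0533·9.89·+0.13739| / 0.0193216 = 3.7483 rad/s.

3.75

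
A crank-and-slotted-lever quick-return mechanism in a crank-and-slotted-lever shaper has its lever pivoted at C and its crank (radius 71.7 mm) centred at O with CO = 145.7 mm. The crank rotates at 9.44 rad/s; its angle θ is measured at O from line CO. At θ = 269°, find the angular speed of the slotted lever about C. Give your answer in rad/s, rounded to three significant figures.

ω = 9.44 rad/s
Crank pin A relative to C: A = (d + r cosθ, r sinθ); lever angle φ = atan2(r sinθ, d + r cosθ).
Differentiating tanφ: φ̇ = rω(d cosθ + r)/(d² + r² + 2dr cosθ).
d² + r² + 2dr cosθ = |CA|² = 0.0260047 m²;  d cosθ + r = +0.069157 m.
|ω_lever| = |0.0717·9.44·+0.069157| / 0.0260047 = 1.8 rad/s.

1.80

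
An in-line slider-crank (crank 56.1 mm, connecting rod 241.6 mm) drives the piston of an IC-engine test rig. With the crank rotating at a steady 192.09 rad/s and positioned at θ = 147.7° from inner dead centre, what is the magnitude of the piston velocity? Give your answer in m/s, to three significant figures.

ω = 192.1 rad/s
For an in-line slider-crank, x = r cosθ + √(L² − r² sin²θ), so v = −rω sinθ·[1 + r cosθ/√(L² − r² sin²θ)].
With r = 0.0561 m, L = 0.2416 m, θ = 147.7°: √(L² − r² sin²θ) = 0.23973 m.
v = −0.0561·192.1·0.53435·[1 + 0.0561·-0.84526/0.23973] = -4.6193 m/s.
|v| = 4.6193 m/s.

4.62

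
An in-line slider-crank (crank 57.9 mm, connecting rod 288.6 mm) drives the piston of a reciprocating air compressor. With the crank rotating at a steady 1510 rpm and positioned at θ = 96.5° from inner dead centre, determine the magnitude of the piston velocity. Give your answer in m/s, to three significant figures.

8.89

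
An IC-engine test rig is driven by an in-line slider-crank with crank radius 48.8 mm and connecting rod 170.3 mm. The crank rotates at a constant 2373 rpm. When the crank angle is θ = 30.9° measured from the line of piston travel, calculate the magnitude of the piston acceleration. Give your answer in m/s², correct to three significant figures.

ω = 2π·2373/60 = 248.5 rad/s
x(θ) = r cosθ + √(L² − r² sin²θ); with ω constant, a = ω²·d²x/dθ².
d²x/dθ² = −r cosθ − r²(cos2θ)/√u − r⁴ sin²2θ/(4u^{3/2}),  u = L² − r² sin²θ = 0.028374 m².
Substituting r = 0.0488 m, L = 0.1703 m, θ = 30.9°: d²x/dθ² = -0.048785 m.
a = ω²·d²x/dθ² = (248.5)²·(-0.048785) = -3012.6 m/s²;  |a| = 3012.6 m/s².

3010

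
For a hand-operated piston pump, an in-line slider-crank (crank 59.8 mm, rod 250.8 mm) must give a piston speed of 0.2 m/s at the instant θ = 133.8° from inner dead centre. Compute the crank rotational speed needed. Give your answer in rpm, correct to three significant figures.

For an in-line slider-crank, |v_piston| = rω|sinθ|·[1 + r cosθ/√(L² − r² sin²θ)].
With r = 0.0598 m, L = 0.2508 m, θ = 133.8°: the bracketed kinematic factor |dx/dθ| = 0.03593 m.
ω = v/|dx/dθ| = 0.2/0.03593 = 5.5663 rad/s.
N = 60ω/(2π) = 53.154 rpm.

53.2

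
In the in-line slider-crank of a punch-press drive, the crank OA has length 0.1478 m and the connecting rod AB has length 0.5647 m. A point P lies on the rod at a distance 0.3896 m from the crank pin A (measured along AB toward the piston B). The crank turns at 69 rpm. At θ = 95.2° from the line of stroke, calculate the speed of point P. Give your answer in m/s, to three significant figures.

1.05

ω = 7.226 rad/s.  Crank-pin speed |V_A| = rω = 1.068 m/s, perpendicular to OA.
Rod angle: sinφ = −(r/L) sinθ ⇒ φ = -15.109°; ω_rod = −rω cosθ/√(L²−r²sin²θ) = +0.17754 rad/s.
V_P = V_A + ω_rod × AP, with AP = 0.3896 m along the rod.
Components: V_Px = −rω sinθ − a·ω_rod·sinφ = -1.0455 m/s;  V_Py = rω cosθ + a·ω_rod·cosφ = -0.030013 m/s.
|V_P| = √(V_Px² + V_Py²) = 1.046 m/s.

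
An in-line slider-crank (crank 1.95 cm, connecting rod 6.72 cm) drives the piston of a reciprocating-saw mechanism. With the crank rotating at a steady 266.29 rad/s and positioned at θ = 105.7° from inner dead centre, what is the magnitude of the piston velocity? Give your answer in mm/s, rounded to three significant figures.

ω = 266.3 rad/s
For an in-line slider-crank, x = r cosθ + √(L² − r² sin²θ), so v = −rω sinθ·[1 + r cosθ/√(L² − r² sin²θ)].
With r = 0.0195 m, L = 0.0672 m, θ = 105.7°: √(L² − r² sin²θ) = 0.064525 m.
v = −0.0195·266.3·0.96269·[1 + 0.0195·-0.27060/0.064525] = -4.5901 m/s.
|v| = 4.5901 m/s = 4590.1 mm/s.

4590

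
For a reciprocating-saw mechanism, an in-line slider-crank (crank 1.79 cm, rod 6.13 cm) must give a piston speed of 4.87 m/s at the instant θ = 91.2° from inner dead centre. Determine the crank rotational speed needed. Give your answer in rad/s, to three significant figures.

For an in-line slider-crank, |v_piston| = rω|sinθ|·[1 + r cosθ/√(L² − r² sin²θ)].
With r = 0.0179 m, L = 0.0613 m, θ = 91.2°: the bracketed kinematic factor |dx/dθ| = 0.017782 m.
ω = v/|dx/dθ| = 4.87/0.017782 = 273.88 rad/s.

274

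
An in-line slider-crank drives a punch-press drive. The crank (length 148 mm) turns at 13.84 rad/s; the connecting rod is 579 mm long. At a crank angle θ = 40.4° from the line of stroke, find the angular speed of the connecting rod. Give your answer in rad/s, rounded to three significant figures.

2.73

ω = 13.84 rad/s
The rod makes angle φ with the slider axis where L sinφ = r sinθ; differentiating, L cosφ·φ̇ = r ω cosθ.
L cosφ = √(L² − r² sin²θ) = 0.571 m.
|ω_rod| = r ω |cosθ| / √(L² − r² sin²θ) = 0.148·13.84·0.76154/0.571 = 2.7318 rad/s.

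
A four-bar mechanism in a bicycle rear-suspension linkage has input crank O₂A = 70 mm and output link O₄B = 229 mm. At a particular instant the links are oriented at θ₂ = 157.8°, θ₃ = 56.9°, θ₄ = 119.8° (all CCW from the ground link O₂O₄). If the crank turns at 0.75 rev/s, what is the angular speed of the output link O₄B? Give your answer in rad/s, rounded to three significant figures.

ω₂ = 4.712 rad/s (from 0.75 rev/s).
Differentiating the loop-closure r₂e^{iθ₂}+r₃e^{iθ₃}=r₁+r₄e^{iθ₄} gives r₂ω₂e^{iθ₂}+r₃ω₃e^{iθ₃}=r₄ω₄e^{iθ₄}.
Eliminating the other unknown: ω₄ = r₂ω₂ sin(θ₂−θ₃) / [r₄ sin(θ₄−θ₃)].
Numerator sine = +0.98196; denominator sine = +0.89021.
Result = 0.07·4.712·(+0.98196) / (0.229·(+0.89021)) = +1.5889 rad/s; magnitude 1.5889 rad/s.

1.59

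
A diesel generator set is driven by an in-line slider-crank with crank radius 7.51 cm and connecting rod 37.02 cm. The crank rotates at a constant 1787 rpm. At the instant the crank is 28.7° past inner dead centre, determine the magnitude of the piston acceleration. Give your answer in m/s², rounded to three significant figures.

2600

ω = 2π·1787/60 = 187.1 rad/s
x(θ) = r cosθ + √(L² − r² sin²θ); with ω constant, a = ω²·d²x/dθ².
d²x/dθ² = −r cosθ − r²(cos2θ)/√u − r⁴ sin²2θ/(4u^{3/2}),  u = L² − r² sin²θ = 0.135747 m².
Substituting r = 0.0751 m, L = 0.3702 m, θ = 28.7°: d²x/dθ² = -0.074234 m.
a = ω²·d²x/dθ² = (187.1)²·(-0.074234) = -2599.6 m/s²;  |a| = 2599.6 m/s².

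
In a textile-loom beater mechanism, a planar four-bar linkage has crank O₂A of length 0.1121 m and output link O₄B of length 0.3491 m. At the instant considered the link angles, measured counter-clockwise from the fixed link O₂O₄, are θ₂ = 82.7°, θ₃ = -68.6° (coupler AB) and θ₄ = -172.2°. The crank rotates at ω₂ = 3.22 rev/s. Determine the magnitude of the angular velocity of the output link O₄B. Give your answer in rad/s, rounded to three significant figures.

ω₂ = 20.23 rad/s (from 3.22 rev/s).
Differentiating the loop-closure r₂e^{iθ₂}+r₃e^{iθ₃}=r₁+r₄e^{iθ₄} gives r₂ω₂e^{iθ₂}+r₃ω₃e^{iθ₃}=r₄ω₄e^{iθ₄}.
Eliminating the other unknown: ω₄ = r₂ω₂ sin(θ₂−θ₃) / [r₄ sin(θ₄−θ₃)].
Numerator sine = +0.48022; denominator sine = -0.97196.
Result = 0.1121·20.23·(+0.48022) / (0.3491·(-0.97196)) = -3.2099 rad/s; magnitude 3.2099 rad/s.

3.21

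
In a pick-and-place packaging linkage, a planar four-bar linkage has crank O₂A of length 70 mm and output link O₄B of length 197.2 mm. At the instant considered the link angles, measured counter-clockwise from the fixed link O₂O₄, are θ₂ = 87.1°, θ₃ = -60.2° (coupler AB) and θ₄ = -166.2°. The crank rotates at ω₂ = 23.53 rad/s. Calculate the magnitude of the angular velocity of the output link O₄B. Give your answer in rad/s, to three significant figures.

ω₂ = 23.53 rad/s
Differentiating the loop-closure r₂e^{iθ₂}+r₃e^{iθ₃}=r₁+r₄e^{iθ₄} gives r₂ω₂e^{iθ₂}+r₃ω₃e^{iθ₃}=r₄ω₄e^{iθ₄}.
Eliminating the other unknown: ω₄ = r₂ω₂ sin(θ₂−θ₃) / [r₄ sin(θ₄−θ₃)].
Numerator sine = +0.54024; denominator sine = -0.96126.
Result = 0.07·23.53·(+0.54024) / (0.1972·(-0.96126)) = -4.6942 rad/s; magnitude 4.6942 rad/s.

4.69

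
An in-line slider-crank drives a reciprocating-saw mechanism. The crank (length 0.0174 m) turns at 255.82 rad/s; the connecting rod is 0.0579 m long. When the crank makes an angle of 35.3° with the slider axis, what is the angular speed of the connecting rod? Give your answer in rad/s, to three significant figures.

ω = 255.8 rad/s
The rod makes angle φ with the slider axis where L sinφ = r sinθ; differentiating, L cosφ·φ̇ = r ω cosθ.
L cosφ = √(L² − r² sin²θ) = 0.05702 m.
|ω_rod| = r ω |cosθ| / √(L² − r² sin²θ) = 0.0174·255.8·0.81614/0.05702 = 63.711 rad/s.

63.7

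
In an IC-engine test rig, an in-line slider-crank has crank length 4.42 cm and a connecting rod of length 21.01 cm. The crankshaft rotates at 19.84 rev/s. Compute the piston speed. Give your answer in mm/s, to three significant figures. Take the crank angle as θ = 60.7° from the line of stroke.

5310

ω = 2π·19.8 = 124.7 rad/s
For an in-line slider-crank, x = r cosθ + √(L² − r² sin²θ), so v = −rω sinθ·[1 + r cosθ/√(L² − r² sin²θ)].
With r = 0.0442 m, L = 0.2101 m, θ = 60.7°: √(L² − r² sin²θ) = 0.20653 m.
v = −0.0442·124.7·0.87207·[1 + 0.0442·0.48938/0.20653] = -5.3083 m/s.
|v| = 5.3083 m/s = 5308.3 mm/s.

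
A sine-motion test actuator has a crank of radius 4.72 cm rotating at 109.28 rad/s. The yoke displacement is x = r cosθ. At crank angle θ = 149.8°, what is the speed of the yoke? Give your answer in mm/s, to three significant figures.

2590

ω = 109.3 rad/s
x = r cosθ ⇒ ẋ = −rω sinθ.
|v| = rω|sinθ| = 0.0472·109.3·|sin 149.8°| = 2.5946 m/s = 2594.6 mm/s.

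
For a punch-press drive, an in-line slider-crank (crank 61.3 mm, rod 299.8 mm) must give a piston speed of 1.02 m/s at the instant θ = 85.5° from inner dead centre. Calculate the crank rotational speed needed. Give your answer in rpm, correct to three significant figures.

For an in-line slider-crank, |v_piston| = rω|sinθ|·[1 + r cosθ/√(L² − r² sin²θ)].
With r = 0.0613 m, L = 0.2998 m, θ = 85.5°: the bracketed kinematic factor |dx/dθ| = 0.062112 m.
ω = v/|dx/dθ| = 1.02/0.062112 = 16.422 rad/s.
N = 60ω/(2π) = 156.82 rpm.

157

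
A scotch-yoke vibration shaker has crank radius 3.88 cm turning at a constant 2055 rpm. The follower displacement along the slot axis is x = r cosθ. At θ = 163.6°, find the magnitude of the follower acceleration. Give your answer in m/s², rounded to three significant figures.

ω = 215.2 rad/s (from 2055 rpm).
x = r cosθ ⇒ ẍ = −rω² cosθ (ω constant).
|a| = rω²|cosθ| = 0.0388·(215.2)²·|cos 163.6°| = 1723.7 m/s².

1720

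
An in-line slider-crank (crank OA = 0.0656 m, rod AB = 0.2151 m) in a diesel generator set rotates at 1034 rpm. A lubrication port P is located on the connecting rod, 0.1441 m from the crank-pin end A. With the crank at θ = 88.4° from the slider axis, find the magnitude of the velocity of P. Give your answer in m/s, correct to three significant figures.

7.14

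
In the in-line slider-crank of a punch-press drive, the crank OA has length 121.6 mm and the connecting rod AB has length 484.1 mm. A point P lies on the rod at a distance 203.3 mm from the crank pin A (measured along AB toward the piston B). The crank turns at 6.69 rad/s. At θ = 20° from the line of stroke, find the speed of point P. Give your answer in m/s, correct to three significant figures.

0.539

ω = 6.69 rad/s.  Crank-pin speed |V_A| = rω = 0.8135 m/s, perpendicular to OA.
Rod angle: sinφ = −(r/L) sinθ ⇒ φ = -4.928°; ω_rod = −rω cosθ/√(L²−r²sin²θ) = -1.585 rad/s.
V_P = V_A + ω_rod × AP, with AP = 0.2033 m along the rod.
Components: V_Px = −rω sinθ − a·ω_rod·sinφ = -0.30592 m/s;  V_Py = rω cosθ + a·ω_rod·cosφ = +0.44341 m/s.
|V_P| = √(V_Px² + V_Py²) = 0.5387 m/s.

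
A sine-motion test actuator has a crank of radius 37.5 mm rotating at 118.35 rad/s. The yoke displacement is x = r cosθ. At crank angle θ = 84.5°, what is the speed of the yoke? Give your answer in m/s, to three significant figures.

ω = 118.3 rad/s
x = r cosθ ⇒ ẋ = −rω sinθ.
|v| = rω|sinθ| = 0.0375·118.3·|sin 84.5°| = 4.4177 m/s.

4.42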